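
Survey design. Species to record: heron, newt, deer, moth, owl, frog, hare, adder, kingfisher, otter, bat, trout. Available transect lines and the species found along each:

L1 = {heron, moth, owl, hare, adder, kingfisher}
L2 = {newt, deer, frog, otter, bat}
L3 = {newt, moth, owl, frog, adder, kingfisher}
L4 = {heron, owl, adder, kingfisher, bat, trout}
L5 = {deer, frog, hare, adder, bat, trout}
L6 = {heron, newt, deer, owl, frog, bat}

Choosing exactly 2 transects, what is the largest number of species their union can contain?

11

Choosing L1, L2 covers {heron, newt, deer, moth, owl, frog, hare, adder, kingfisher, otter, bat} — 11 species.
No choice of 2 transects does better; here trout is left uncovered.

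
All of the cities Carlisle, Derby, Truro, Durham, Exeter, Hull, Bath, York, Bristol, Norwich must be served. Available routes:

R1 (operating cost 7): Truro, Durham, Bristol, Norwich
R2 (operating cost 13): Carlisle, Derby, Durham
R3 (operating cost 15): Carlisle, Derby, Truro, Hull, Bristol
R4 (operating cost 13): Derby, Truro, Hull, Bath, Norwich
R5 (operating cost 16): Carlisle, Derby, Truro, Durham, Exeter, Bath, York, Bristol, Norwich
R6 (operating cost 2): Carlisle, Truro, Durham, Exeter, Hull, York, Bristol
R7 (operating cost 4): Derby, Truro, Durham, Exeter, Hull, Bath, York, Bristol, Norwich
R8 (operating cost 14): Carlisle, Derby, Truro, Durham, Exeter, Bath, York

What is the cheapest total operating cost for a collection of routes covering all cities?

R6, R7 cover every city at operating cost 2 + 4 = 6.
Any cover uses at least 2 routes; among all covering selections none totals below 6.

6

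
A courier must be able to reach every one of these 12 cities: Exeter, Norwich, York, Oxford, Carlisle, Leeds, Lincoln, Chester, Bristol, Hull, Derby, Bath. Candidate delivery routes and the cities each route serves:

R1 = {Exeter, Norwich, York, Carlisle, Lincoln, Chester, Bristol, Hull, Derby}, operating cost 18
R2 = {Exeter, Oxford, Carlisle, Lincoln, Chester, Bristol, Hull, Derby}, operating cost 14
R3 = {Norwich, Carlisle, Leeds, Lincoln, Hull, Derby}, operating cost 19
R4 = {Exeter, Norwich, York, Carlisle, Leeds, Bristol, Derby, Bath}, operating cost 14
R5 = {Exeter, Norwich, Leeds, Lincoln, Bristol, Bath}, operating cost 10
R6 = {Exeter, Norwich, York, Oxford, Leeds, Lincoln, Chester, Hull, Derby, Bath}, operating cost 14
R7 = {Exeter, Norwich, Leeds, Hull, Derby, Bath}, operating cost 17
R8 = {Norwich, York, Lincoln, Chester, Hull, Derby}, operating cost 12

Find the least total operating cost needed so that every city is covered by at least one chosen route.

R2, R4 cover every city at operating cost 14 + 14 = 28.
Any cover uses at least 2 routes; among all covering selections none totals below 28.

28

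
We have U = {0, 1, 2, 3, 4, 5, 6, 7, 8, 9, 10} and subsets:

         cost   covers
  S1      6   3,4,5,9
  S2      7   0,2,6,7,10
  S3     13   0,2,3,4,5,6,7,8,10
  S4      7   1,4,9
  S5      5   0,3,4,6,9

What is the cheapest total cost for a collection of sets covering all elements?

S3, S4 cover every element at cost 13 + 7 = 20.
Any cover uses at least 2 sets; among all covering selections none totals below 20.

20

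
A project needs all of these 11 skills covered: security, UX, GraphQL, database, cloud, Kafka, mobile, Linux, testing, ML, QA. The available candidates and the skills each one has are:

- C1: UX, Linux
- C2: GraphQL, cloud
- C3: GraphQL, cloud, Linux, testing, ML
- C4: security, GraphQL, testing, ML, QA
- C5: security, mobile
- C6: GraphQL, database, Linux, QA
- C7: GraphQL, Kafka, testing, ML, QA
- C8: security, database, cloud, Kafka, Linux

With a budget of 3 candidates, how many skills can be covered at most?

10

Choosing C1, C4, C8 covers {security, UX, GraphQL, database, cloud, Kafka, Linux, testing, ML, QA} — 10 skills.
No choice of 3 candidates does better; here mobile is left uncovered.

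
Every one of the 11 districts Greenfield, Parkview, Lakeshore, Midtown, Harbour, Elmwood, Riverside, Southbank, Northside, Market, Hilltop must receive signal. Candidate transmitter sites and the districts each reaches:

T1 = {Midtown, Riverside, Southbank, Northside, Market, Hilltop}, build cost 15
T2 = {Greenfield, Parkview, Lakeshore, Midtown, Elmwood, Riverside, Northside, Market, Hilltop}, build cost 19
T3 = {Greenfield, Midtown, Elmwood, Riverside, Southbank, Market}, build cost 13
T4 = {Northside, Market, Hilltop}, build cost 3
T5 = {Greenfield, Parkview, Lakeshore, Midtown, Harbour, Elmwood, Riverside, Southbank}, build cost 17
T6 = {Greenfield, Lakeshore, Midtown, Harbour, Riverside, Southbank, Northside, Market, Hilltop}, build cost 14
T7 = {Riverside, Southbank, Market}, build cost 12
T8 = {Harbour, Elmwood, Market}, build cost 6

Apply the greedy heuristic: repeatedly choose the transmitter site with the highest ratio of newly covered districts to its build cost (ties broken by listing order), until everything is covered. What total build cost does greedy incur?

20

Pick 1: T4 adds 3 new (Northside, Market, Hilltop) at build cost 3 (ratio 3/3).
Pick 2: T5 adds 8 new (Greenfield, Parkview, Lakeshore, Midtown, Harbour, Elmwood, Riverside, Southbank) at build cost 17 (ratio 8/17).
Greedy total build cost: 3 + 17 = 20.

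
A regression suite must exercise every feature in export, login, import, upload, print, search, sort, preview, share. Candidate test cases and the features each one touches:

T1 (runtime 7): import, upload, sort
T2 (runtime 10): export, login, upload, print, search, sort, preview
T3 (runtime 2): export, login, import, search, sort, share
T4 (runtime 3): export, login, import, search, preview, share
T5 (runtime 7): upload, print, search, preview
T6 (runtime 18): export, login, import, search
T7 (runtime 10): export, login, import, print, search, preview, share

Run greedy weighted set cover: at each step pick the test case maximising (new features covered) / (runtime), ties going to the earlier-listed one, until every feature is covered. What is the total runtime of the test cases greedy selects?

9

Pick 1: T3 adds 6 new (export, login, import, search, sort, share) at runtime 2 (ratio 6/2).
Pick 2: T5 adds 3 new (upload, print, preview) at runtime 7 (ratio 3/7).
Greedy total runtime: 2 + 7 = 9.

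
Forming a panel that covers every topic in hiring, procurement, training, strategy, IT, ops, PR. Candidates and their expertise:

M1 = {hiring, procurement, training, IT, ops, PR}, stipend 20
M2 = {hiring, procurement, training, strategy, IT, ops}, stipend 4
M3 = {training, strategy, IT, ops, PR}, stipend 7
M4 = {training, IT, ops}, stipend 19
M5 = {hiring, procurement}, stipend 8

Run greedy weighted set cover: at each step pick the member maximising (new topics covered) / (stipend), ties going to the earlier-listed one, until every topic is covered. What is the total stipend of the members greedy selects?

Pick 1: M2 adds 6 new (hiring, procurement, training, strategy, IT, ops) at stipend 4 (ratio 6/4).
Pick 2: M3 adds 1 new (PR) at stipend 7 (ratio 1/7).
Greedy total stipend: 4 + 7 = 11.

11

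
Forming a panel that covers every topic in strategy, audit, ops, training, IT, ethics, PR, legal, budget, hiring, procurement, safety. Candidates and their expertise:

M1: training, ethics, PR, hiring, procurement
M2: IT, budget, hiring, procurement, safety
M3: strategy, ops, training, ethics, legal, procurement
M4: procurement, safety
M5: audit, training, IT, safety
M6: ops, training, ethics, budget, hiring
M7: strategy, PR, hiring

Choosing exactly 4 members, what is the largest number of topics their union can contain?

Choosing M1, M2, M3, M5 covers {strategy, audit, ops, training, IT, ethics, PR, legal, budget, hiring, procurement, safety} — 12 topics.
That is all 12 topics.

12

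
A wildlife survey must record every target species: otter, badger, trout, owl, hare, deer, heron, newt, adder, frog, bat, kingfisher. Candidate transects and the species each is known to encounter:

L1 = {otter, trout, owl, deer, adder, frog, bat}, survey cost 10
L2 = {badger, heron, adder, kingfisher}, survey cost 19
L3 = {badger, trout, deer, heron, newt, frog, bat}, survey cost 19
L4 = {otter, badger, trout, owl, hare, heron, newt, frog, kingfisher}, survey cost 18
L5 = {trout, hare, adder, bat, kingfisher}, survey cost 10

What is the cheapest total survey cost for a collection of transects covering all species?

L1, L4 cover every species at survey cost 10 + 18 = 28.
Any cover uses at least 2 transects; among all covering selections none totals below 28.

28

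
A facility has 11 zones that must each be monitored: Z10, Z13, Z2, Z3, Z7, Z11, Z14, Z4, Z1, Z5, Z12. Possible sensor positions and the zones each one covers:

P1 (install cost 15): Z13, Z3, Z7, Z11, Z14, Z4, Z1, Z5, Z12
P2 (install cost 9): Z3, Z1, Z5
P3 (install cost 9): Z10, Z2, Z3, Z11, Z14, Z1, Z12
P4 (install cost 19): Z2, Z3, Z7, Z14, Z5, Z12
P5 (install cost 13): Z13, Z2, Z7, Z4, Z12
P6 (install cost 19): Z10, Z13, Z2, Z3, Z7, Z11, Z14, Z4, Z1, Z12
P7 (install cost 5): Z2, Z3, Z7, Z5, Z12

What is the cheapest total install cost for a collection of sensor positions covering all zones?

P1, P3 cover every zone at install cost 15 + 9 = 24.
Any cover uses at least 2 sensor positions; among all covering selections none totals below 24.

24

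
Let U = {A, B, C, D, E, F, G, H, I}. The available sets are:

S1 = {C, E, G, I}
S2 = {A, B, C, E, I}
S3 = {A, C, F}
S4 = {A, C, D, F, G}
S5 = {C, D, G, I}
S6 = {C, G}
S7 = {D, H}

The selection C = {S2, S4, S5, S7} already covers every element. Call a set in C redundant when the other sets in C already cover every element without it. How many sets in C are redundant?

1

Drop S2: B, E uncovered — not redundant.
Drop S4: F uncovered — not redundant.
Drop S5: the rest still cover every element — redundant.
Drop S7: H uncovered — not redundant.
1 redundant: S5.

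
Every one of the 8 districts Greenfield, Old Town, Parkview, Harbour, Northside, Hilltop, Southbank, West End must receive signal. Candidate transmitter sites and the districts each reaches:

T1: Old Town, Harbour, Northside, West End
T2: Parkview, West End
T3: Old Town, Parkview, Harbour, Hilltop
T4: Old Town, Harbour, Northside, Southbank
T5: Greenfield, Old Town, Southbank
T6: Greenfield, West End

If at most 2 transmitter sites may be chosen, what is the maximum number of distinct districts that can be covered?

6

Choosing T1, T3 covers {Old Town, Parkview, Harbour, Northside, Hilltop, West End} — 6 districts.
No choice of 2 transmitter sites does better; here Greenfield, Southbank are left uncovered.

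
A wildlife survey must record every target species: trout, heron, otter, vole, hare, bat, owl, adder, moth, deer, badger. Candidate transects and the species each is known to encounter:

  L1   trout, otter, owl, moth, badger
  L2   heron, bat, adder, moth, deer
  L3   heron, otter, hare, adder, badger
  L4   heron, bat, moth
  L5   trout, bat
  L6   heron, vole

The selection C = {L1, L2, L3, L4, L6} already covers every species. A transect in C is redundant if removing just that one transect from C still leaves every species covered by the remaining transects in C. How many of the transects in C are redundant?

1

Drop L1: trout, owl uncovered — not redundant.
Drop L2: deer uncovered — not redundant.
Drop L3: hare uncovered — not redundant.
Drop L4: the rest still cover every species — redundant.
Drop L6: vole uncovered — not redundant.
1 redundant: L4.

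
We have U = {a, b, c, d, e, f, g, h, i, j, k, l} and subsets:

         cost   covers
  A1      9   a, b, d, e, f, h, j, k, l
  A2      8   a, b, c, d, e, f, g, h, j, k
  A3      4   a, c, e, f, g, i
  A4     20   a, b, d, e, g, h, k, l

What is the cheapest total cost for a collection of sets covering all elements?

A1, A3 cover every element at cost 9 + 4 = 13.
Any cover uses at least 2 sets; among all covering selections none totals below 13.

13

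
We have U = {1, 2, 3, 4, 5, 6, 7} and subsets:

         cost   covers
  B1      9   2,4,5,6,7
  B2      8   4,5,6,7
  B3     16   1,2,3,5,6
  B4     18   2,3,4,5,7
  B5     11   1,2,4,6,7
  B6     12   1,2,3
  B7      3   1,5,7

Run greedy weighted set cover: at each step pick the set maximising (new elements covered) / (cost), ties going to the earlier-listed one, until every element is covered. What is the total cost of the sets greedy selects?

24

Pick 1: B7 adds 3 new (1, 5, 7) at cost 3 (ratio 3/3).
Pick 2: B1 adds 3 new (2, 4, 6) at cost 9 (ratio 3/9).
Pick 3: B6 adds 1 new (3) at cost 12 (ratio 1/12).
Greedy total cost: 3 + 9 + 12 = 24. (The true optimum is 20, so greedy overshoots here.)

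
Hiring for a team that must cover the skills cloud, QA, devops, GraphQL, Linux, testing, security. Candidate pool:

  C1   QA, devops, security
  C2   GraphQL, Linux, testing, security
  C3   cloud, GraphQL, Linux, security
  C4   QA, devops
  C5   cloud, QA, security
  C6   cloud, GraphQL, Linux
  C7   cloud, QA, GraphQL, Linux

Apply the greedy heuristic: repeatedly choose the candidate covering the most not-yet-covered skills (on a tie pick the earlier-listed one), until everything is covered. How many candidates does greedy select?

Pick 1: C2 covers 4 new skills (GraphQL, Linux, testing, security).
Pick 2: C1 covers 2 new skills (QA, devops).
Pick 3: C3 covers 1 new skills (cloud).
Greedy uses 3 candidates.

3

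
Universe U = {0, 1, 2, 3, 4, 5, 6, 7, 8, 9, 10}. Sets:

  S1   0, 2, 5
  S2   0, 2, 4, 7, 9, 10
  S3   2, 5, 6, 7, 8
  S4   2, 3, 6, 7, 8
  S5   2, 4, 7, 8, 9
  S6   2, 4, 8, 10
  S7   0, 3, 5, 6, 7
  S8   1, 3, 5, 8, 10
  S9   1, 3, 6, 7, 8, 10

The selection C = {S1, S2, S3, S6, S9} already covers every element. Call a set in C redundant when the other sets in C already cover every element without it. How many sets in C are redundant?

3

Drop S1: the rest still cover every element — redundant.
Drop S2: 9 uncovered — not redundant.
Drop S3: the rest still cover every element — redundant.
Drop S6: the rest still cover every element — redundant.
Drop S9: 1, 3 uncovered — not redundant.
3 redundant: S1, S3, S6.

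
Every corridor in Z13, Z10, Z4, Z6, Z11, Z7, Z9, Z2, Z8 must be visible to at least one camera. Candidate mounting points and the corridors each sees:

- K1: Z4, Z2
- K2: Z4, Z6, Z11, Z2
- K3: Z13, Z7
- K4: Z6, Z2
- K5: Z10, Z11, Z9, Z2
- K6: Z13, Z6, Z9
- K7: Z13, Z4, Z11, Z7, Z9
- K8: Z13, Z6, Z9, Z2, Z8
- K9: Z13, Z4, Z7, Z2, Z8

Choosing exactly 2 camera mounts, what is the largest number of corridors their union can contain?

Choosing K5, K9 covers {Z13, Z10, Z4, Z11, Z7, Z9, Z2, Z8} — 8 corridors.
No choice of 2 camera mounts does better; here Z6 is left uncovered.

8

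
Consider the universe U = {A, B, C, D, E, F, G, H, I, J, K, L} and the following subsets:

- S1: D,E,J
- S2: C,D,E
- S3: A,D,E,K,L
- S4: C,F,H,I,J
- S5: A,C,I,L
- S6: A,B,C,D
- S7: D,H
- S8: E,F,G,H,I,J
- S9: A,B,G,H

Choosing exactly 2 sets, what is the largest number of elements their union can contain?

Choosing S3, S4 covers {A, C, D, E, F, H, I, J, K, L} — 10 elements.
No choice of 2 sets does better; here B, G are left uncovered.

10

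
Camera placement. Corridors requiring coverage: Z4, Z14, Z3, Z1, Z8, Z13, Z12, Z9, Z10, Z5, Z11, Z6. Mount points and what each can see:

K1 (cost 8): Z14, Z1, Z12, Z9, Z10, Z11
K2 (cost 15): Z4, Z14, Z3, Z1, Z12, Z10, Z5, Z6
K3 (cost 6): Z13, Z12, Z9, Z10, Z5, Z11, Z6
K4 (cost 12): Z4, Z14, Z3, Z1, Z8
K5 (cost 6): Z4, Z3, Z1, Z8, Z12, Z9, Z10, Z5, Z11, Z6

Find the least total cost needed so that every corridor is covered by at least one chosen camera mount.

K3, K4 cover every corridor at cost 6 + 12 = 18.
Any cover uses at least 2 camera mounts; among all covering selections none totals below 18.
Greedy by coverage-per-cost would pick K5, K3, K1 for 20 — worse than the optimum 18.

18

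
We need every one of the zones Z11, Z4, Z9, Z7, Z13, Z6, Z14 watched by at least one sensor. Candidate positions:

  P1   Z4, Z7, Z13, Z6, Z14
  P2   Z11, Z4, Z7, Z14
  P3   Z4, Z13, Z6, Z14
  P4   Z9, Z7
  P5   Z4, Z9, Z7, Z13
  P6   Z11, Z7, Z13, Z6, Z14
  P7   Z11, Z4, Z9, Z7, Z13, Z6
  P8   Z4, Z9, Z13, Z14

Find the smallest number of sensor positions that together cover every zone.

P1, P7 together cover {Z11, Z4, Z9, Z7, Z13, Z6, Z14} — every zone.
No single sensor position contains all 7 zones, so 2 is optimal.

2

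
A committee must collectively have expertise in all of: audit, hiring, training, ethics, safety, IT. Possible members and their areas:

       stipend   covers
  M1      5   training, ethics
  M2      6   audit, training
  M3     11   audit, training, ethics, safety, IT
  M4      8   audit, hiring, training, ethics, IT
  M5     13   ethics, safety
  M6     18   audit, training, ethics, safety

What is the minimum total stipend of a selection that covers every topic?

M3, M4 cover every topic at stipend 11 + 8 = 19.
Any cover uses at least 2 members; among all covering selections none totals below 19.

19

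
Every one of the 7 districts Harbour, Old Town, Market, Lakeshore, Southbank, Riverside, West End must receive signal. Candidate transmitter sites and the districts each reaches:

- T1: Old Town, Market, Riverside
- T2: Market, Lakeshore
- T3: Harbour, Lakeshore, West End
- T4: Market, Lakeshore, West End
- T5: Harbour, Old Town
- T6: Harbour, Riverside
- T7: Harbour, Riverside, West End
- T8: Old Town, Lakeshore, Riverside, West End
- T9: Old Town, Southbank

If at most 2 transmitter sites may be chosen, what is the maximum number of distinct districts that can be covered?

6

Choosing T1, T3 covers {Harbour, Old Town, Market, Lakeshore, Riverside, West End} — 6 districts.
No choice of 2 transmitter sites does better; here Southbank is left uncovered.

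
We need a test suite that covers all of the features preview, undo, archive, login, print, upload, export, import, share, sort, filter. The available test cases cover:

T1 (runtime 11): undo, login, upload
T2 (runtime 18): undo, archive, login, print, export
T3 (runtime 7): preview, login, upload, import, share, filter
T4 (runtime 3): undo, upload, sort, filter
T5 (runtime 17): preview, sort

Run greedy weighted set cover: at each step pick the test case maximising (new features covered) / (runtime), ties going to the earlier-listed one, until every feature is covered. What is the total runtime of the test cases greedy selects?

Pick 1: T4 adds 4 new (undo, upload, sort, filter) at runtime 3 (ratio 4/3).
Pick 2: T3 adds 4 new (preview, login, import, share) at runtime 7 (ratio 4/7).
Pick 3: T2 adds 3 new (archive, print, export) at runtime 18 (ratio 3/18).
Greedy total runtime: 3 + 7 + 18 = 28.

28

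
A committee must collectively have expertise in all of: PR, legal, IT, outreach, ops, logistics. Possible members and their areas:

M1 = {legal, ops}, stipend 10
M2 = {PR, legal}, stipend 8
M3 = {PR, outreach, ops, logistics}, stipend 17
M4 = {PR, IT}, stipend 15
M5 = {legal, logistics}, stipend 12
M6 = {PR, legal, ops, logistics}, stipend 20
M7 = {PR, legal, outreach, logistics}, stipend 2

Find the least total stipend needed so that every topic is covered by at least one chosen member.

27

M1, M4, M7 cover every topic at stipend 10 + 15 + 2 = 27.
Any cover uses at least 3 members; among all covering selections none totals below 27.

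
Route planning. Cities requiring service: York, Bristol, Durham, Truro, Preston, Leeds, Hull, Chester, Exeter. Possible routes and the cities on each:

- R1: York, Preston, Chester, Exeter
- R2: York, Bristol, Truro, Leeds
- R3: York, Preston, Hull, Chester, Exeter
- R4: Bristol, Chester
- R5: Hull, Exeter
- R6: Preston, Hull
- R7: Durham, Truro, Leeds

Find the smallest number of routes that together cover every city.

R2, R3, R7 together cover {York, Bristol, Durham, Truro, Preston, Leeds, Hull, Chester, Exeter} — every city.
No 2 of the 7 routes cover everything (all 21 pairs fall short), so 3 is minimum.

3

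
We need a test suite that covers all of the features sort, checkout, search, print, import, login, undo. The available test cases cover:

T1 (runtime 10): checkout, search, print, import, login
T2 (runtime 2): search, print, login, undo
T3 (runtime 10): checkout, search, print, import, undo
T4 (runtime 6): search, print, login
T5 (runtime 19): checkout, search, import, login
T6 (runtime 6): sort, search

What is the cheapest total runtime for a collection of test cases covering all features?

18

T1, T2, T6 cover every feature at runtime 10 + 2 + 6 = 18.
Any cover uses at least 3 test cases; among all covering selections none totals below 18.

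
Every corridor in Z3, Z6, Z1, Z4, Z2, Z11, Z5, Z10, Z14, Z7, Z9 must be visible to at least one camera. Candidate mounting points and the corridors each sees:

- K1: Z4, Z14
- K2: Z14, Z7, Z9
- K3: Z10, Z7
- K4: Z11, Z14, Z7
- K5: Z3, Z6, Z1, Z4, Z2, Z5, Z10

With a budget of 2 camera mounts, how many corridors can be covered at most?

Choosing K2, K5 covers {Z3, Z6, Z1, Z4, Z2, Z5, Z10, Z14, Z7, Z9} — 10 corridors.
No choice of 2 camera mounts does better; here Z11 is left uncovered.

10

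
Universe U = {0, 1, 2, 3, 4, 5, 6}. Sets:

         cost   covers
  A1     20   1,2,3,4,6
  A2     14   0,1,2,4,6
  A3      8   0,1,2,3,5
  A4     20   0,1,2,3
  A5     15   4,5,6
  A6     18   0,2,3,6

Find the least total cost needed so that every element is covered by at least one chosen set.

22

A2, A3 cover every element at cost 14 + 8 = 22.
Any cover uses at least 2 sets; among all covering selections none totals below 22.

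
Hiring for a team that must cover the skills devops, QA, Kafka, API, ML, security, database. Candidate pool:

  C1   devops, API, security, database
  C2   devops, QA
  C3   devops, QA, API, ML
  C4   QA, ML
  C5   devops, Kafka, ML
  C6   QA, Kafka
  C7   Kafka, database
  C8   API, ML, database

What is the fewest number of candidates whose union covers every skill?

3

C1, C2, C5 together cover {devops, QA, Kafka, API, ML, security, database} — every skill.
No 2 of the 8 candidates cover everything (all 28 pairs fall short), so 3 is minimum.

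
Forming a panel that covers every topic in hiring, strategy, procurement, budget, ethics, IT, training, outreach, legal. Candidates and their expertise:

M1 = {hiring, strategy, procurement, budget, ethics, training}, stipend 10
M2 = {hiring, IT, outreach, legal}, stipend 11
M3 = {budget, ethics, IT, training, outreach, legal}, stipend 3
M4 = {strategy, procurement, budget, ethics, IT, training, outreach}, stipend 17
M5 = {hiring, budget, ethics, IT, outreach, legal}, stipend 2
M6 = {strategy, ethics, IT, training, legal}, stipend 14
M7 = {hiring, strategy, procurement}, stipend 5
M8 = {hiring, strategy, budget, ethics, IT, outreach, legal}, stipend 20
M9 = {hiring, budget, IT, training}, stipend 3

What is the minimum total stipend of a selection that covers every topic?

M3, M7 cover every topic at stipend 3 + 5 = 8.
Any cover uses at least 2 members; among all covering selections none totals below 8.
Greedy by coverage-per-stipend would pick M5, M7, M3 for 10 — worse than the optimum 8.

8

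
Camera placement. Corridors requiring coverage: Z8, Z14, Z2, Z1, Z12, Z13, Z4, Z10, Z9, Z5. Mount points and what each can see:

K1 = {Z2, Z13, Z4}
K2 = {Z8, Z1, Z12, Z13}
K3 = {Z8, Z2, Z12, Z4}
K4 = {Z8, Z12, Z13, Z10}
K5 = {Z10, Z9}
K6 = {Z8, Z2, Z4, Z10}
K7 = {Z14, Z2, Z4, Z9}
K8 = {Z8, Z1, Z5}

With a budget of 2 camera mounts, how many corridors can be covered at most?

8

Choosing K2, K7 covers {Z8, Z14, Z2, Z1, Z12, Z13, Z4, Z9} — 8 corridors.
No choice of 2 camera mounts does better; here Z10, Z5 are left uncovered.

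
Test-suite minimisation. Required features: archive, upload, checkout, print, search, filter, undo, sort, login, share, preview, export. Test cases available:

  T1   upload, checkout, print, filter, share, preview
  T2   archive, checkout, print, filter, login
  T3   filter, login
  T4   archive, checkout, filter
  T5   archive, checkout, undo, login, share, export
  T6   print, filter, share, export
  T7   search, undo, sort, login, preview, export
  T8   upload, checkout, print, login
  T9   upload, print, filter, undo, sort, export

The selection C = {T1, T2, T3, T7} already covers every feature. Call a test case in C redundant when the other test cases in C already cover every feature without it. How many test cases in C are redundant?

Drop T1: upload, share uncovered — not redundant.
Drop T2: archive uncovered — not redundant.
Drop T3: the rest still cover every feature — redundant.
Drop T7: search, undo, sort, export uncovered — not redundant.
1 redundant: T3.

1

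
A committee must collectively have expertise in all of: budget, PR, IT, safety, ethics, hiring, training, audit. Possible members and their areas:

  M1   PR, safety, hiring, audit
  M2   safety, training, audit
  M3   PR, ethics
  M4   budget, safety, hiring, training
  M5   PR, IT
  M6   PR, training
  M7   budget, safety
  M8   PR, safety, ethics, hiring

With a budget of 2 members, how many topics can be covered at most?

6

Choosing M1, M4 covers {budget, PR, safety, hiring, training, audit} — 6 topics.
No choice of 2 members does better; here IT, ethics are left uncovered.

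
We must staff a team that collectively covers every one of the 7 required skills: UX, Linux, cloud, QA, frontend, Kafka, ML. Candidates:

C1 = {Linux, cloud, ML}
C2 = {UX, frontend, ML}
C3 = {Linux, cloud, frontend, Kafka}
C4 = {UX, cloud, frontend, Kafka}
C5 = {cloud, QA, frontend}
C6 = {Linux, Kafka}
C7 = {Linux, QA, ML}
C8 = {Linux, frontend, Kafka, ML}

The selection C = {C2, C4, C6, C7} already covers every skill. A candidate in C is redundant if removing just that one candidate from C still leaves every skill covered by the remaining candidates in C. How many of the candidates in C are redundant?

2

Drop C2: the rest still cover every skill — redundant.
Drop C4: cloud uncovered — not redundant.
Drop C6: the rest still cover every skill — redundant.
Drop C7: QA uncovered — not redundant.
2 redundant: C2, C6.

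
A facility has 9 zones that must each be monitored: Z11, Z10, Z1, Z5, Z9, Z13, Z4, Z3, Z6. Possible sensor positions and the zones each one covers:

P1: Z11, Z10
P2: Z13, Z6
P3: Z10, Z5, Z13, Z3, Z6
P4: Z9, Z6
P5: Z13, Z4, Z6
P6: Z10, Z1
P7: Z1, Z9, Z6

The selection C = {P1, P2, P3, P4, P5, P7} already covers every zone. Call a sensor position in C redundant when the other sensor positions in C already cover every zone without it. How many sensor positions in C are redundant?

Drop P1: Z11 uncovered — not redundant.
Drop P2: the rest still cover every zone — redundant.
Drop P3: Z5, Z3 uncovered — not redundant.
Drop P4: the rest still cover every zone — redundant.
Drop P5: Z4 uncovered — not redundant.
Drop P7: Z1 uncovered — not redundant.
2 redundant: P2, P4.

2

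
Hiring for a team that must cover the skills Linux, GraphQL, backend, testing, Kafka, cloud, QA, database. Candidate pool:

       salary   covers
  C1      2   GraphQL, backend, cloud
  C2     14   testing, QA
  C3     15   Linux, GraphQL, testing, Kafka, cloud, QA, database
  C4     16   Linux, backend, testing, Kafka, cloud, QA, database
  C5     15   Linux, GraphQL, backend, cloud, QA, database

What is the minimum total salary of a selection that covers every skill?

17

C1, C3 cover every skill at salary 2 + 15 = 17.
Any cover uses at least 2 candidates; among all covering selections none totals below 17.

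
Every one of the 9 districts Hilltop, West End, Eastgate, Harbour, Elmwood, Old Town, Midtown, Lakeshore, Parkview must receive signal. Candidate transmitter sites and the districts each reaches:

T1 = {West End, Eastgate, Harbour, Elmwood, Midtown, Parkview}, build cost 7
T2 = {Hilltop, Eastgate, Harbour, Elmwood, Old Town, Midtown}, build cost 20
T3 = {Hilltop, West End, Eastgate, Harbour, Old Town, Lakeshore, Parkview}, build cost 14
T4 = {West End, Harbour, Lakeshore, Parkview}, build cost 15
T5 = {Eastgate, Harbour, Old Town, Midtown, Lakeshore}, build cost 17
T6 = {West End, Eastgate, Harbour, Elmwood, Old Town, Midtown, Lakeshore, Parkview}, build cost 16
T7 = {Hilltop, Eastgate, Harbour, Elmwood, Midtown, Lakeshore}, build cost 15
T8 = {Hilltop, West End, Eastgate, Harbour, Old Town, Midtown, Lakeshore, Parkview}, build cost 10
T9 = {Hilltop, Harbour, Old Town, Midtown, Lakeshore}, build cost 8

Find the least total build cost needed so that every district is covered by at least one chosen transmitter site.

15

T1, T9 cover every district at build cost 7 + 8 = 15.
Any cover uses at least 2 transmitter sites; among all covering selections none totals below 15.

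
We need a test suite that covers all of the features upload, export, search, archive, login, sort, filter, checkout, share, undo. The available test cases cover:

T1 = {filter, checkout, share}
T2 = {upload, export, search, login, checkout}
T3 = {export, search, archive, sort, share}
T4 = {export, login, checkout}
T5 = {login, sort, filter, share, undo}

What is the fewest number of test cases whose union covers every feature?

T2, T3, T5 together cover {upload, export, search, archive, login, sort, filter, checkout, share, undo} — every feature.
No 2 of the 5 test cases cover everything (all 10 pairs fall short), so 3 is minimum.

3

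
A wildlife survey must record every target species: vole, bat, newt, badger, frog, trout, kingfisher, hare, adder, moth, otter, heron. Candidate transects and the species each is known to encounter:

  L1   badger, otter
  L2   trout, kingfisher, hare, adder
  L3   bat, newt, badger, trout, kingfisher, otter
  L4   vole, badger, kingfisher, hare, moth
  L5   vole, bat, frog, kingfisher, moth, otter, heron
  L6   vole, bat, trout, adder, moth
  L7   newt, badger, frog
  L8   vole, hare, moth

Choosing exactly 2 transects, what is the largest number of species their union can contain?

Choosing L2, L5 covers {vole, bat, frog, trout, kingfisher, hare, adder, moth, otter, heron} — 10 species.
No choice of 2 transects does better; here newt, badger are left uncovered.

10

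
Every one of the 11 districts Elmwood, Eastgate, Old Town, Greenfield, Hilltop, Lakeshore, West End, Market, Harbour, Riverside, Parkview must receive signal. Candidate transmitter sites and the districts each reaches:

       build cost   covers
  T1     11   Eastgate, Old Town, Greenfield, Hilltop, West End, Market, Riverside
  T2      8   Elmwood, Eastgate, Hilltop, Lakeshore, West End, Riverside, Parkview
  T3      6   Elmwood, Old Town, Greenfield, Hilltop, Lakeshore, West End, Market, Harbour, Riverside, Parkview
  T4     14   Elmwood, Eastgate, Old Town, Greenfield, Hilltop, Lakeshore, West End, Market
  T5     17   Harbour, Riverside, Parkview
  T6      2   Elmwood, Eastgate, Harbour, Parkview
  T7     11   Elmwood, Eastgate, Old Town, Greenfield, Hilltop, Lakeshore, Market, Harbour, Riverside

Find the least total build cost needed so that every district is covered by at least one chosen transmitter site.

T3, T6 cover every district at build cost 6 + 2 = 8.
Any cover uses at least 2 transmitter sites; among all covering selections none totals below 8.

8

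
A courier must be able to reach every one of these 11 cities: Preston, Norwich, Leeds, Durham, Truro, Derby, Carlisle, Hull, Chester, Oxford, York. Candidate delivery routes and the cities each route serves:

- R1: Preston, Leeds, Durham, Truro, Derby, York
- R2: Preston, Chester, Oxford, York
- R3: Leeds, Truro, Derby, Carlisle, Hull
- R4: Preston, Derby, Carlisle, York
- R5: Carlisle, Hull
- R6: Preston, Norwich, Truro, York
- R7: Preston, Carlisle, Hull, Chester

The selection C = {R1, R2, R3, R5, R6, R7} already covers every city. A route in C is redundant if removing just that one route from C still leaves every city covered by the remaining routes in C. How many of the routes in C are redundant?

Drop R1: Durham uncovered — not redundant.
Drop R2: Oxford uncovered — not redundant.
Drop R3: the rest still cover every city — redundant.
Drop R5: the rest still cover every city — redundant.
Drop R6: Norwich uncovered — not redundant.
Drop R7: the rest still cover every city — redundant.
3 redundant: R3, R5, R7.

3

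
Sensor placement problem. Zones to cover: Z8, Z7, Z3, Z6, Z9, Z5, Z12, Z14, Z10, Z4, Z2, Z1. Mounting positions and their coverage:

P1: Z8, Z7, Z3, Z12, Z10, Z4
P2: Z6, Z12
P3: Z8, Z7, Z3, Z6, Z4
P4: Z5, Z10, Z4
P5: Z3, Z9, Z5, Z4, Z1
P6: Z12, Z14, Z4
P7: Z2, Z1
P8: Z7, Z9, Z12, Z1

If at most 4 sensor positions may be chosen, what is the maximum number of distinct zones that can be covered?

11

Choosing P1, P2, P5, P6 covers {Z8, Z7, Z3, Z6, Z9, Z5, Z12, Z14, Z10, Z4, Z1} — 11 zones.
No choice of 4 sensor positions does better; here Z2 is left uncovered.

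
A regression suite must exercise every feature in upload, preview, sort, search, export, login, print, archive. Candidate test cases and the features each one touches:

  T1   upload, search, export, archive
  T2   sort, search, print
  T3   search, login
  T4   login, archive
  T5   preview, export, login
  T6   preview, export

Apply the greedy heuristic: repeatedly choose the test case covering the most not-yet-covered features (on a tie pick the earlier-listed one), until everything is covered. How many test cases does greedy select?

3

Pick 1: T1 covers 4 new features (upload, search, export, archive).
Pick 2: T2 covers 2 new features (sort, print).
Pick 3: T5 covers 2 new features (preview, login).
Greedy uses 3 test cases.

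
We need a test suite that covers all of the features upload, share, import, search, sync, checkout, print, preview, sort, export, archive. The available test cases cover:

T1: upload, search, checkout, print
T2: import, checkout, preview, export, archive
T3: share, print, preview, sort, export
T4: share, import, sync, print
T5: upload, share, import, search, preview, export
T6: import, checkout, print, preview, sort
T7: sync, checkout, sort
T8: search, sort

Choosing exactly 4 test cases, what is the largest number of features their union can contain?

11

Choosing T1, T2, T3, T4 covers {upload, share, import, search, sync, checkout, print, preview, sort, export, archive} — 11 features.
That is all 11 features.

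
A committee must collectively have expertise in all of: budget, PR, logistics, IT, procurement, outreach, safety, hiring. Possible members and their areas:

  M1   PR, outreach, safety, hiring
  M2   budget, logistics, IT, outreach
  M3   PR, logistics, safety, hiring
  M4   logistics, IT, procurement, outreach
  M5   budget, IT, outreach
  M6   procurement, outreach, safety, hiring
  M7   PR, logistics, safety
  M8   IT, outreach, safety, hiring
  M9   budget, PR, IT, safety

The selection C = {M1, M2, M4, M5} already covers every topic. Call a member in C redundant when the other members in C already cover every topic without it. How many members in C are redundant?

2

Drop M1: PR, safety, hiring uncovered — not redundant.
Drop M2: the rest still cover every topic — redundant.
Drop M4: procurement uncovered — not redundant.
Drop M5: the rest still cover every topic — redundant.
2 redundant: M2, M5.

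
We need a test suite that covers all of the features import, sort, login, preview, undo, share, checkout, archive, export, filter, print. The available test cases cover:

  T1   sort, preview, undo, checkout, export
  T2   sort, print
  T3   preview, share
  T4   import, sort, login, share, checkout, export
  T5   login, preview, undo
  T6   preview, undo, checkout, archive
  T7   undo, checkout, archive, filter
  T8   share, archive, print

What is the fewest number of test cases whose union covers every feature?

4

T1, T2, T4, T7 together cover {import, sort, login, preview, undo, share, checkout, archive, export, filter, print} — every feature.
No 3 of the 8 test cases cover everything (all 56 triples fall short), so 4 is minimum.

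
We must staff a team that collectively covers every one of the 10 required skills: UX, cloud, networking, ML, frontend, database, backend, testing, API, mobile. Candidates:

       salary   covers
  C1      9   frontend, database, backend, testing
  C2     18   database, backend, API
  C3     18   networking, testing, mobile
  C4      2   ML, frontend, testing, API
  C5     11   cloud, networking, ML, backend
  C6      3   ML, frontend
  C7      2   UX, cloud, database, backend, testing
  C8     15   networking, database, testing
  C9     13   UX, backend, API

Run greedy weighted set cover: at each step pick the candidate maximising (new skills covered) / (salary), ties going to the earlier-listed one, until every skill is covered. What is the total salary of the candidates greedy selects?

22

Pick 1: C7 adds 5 new (UX, cloud, database, backend, testing) at salary 2 (ratio 5/2).
Pick 2: C4 adds 3 new (ML, frontend, API) at salary 2 (ratio 3/2).
Pick 3: C3 adds 2 new (networking, mobile) at salary 18 (ratio 2/18).
Greedy total salary: 2 + 2 + 18 = 22.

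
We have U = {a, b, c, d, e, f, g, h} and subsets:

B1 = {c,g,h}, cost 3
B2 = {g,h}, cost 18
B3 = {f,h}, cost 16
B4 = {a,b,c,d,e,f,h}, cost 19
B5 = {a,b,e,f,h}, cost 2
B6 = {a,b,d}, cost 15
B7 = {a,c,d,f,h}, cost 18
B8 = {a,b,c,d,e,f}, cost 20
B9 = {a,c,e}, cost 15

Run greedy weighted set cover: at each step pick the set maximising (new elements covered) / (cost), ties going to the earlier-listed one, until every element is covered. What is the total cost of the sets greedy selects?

20

Pick 1: B5 adds 5 new (a, b, e, f, h) at cost 2 (ratio 5/2).
Pick 2: B1 adds 2 new (c, g) at cost 3 (ratio 2/3).
Pick 3: B6 adds 1 new (d) at cost 15 (ratio 1/15).
Greedy total cost: 2 + 3 + 15 = 20.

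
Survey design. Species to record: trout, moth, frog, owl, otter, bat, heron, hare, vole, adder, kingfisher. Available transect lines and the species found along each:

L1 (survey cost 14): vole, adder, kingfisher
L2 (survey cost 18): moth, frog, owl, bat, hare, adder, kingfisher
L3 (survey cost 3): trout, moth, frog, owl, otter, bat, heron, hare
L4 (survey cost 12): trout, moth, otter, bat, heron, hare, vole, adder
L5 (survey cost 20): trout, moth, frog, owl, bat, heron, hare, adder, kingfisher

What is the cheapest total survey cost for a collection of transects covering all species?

17

L1, L3 cover every species at survey cost 14 + 3 = 17.
Any cover uses at least 2 transects; among all covering selections none totals below 17.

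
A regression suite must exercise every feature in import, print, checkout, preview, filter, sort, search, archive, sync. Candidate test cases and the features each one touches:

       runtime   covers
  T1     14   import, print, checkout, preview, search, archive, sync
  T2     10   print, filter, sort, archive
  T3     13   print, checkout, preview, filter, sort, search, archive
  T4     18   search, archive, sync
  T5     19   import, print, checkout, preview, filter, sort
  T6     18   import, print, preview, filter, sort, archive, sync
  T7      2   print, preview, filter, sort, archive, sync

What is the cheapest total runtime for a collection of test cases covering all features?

16

T1, T7 cover every feature at runtime 14 + 2 = 16.
Any cover uses at least 2 test cases; among all covering selections none totals below 16.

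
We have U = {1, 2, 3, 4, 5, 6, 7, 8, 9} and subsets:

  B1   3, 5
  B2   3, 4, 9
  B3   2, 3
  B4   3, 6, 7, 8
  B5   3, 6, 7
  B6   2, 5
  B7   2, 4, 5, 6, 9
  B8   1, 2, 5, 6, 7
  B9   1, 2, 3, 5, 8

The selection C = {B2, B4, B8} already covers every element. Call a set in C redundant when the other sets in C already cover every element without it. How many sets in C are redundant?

0

Drop B2: 4, 9 uncovered — not redundant.
Drop B4: 8 uncovered — not redundant.
Drop B8: 1, 2, 5 uncovered — not redundant.
None of the sets in C is redundant.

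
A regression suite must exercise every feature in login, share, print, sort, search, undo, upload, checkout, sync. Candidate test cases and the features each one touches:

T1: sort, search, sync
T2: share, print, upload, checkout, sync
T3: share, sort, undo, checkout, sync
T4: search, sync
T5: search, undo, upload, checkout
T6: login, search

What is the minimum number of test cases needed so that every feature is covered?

T2, T3, T6 together cover {login, share, print, sort, search, undo, upload, checkout, sync} — every feature.
No 2 of the 6 test cases cover everything (all 15 pairs fall short), so 3 is minimum.
Greedy (largest uncovered first) would take T2, T1, T3, T6 — 4 test cases — but 3 suffice.

3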